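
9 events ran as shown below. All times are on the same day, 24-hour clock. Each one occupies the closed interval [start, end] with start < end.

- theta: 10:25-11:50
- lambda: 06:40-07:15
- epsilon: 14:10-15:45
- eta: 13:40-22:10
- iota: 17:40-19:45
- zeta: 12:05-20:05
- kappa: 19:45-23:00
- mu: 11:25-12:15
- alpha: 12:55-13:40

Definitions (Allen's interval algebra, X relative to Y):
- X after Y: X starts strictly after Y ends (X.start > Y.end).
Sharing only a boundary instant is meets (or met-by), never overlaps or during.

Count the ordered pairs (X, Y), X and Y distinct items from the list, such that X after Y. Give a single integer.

24

Checking all 72 ordered pairs for relation 'after'; matching pairs in alphabetical order:
(alpha, lambda): alpha after lambda ✓
(alpha, mu): alpha after mu ✓
(alpha, theta): alpha after theta ✓
(epsilon, alpha): epsilon after alpha ✓
(epsilon, lambda): epsilon after lambda ✓
(epsilon, mu): epsilon after mu ✓
(epsilon, theta): epsilon after theta ✓
(eta, lambda): eta after lambda ✓
(eta, mu): eta after mu ✓
(eta, theta): eta after theta ✓
(iota, alpha): iota after alpha ✓
(iota, epsilon): iota after epsilon ✓
(iota, lambda): iota after lambda ✓
(iota, mu): iota after mu ✓
(iota, theta): iota after theta ✓
(kappa, alpha): kappa after alpha ✓
(kappa, epsilon): kappa after epsilon ✓
(kappa, lambda): kappa after lambda ✓
(kappa, mu): kappa after mu ✓
(kappa, theta): kappa after theta ✓
(mu, lambda): mu after lambda ✓
(theta, lambda): theta after lambda ✓
(zeta, lambda): zeta after lambda ✓
(zeta, theta): zeta after theta ✓
Count: 24.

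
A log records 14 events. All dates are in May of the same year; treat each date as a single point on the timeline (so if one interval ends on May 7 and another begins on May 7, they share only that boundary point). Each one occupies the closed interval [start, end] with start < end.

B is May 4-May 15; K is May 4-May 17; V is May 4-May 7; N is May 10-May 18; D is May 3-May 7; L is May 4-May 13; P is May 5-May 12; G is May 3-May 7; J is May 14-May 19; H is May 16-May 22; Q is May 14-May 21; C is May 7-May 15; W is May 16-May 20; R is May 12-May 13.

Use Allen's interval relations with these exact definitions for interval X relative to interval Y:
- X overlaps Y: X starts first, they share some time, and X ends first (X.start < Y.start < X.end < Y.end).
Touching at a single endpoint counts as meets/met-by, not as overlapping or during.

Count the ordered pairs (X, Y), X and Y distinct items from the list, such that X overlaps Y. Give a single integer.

Checking all 182 ordered pairs for relation 'overlaps'; matching pairs in alphabetical order:
(B, J): B overlaps J ✓
(B, N): B overlaps N ✓
(B, Q): B overlaps Q ✓
(C, J): C overlaps J ✓
(C, N): C overlaps N ✓
(C, Q): C overlaps Q ✓
(D, B): D overlaps B ✓
(D, K): D overlaps K ✓
(D, L): D overlaps L ✓
(D, P): D overlaps P ✓
(G, B): G overlaps B ✓
(G, K): G overlaps K ✓
(G, L): G overlaps L ✓
(G, P): G overlaps P ✓
(J, H): J overlaps H ✓
(J, W): J overlaps W ✓
(K, H): K overlaps H ✓
(K, J): K overlaps J ✓
(K, N): K overlaps N ✓
(K, Q): K overlaps Q ✓
(K, W): K overlaps W ✓
(L, C): L overlaps C ✓
(L, N): L overlaps N ✓
(N, H): N overlaps H ✓
... plus 7 further pairs not listed.
Count: 31.

31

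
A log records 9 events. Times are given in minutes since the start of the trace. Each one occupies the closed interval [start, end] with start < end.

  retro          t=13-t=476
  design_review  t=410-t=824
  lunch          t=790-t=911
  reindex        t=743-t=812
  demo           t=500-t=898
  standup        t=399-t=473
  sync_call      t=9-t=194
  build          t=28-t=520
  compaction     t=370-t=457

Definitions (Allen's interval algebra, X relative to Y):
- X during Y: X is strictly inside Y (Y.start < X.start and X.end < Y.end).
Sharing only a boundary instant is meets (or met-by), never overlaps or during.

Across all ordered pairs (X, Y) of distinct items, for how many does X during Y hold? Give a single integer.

6

Checking all 72 ordered pairs for relation 'during'; matching pairs in alphabetical order:
(compaction, build): compaction during build ✓
(compaction, retro): compaction during retro ✓
(reindex, demo): reindex during demo ✓
(reindex, design_review): reindex during design_review ✓
(standup, build): standup during build ✓
(standup, retro): standup during retro ✓
Count: 6.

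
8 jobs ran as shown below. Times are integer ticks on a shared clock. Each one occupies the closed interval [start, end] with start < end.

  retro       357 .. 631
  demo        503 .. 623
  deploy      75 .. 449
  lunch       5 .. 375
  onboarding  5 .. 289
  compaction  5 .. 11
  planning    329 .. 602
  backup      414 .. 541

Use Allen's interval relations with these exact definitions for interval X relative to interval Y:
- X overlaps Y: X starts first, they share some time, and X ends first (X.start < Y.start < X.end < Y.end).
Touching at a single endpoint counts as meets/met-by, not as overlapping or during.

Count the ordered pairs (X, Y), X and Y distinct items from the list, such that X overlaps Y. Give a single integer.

Checking all 56 ordered pairs for relation 'overlaps'; matching pairs in alphabetical order:
(backup, demo): backup overlaps demo ✓
(deploy, backup): deploy overlaps backup ✓
(deploy, planning): deploy overlaps planning ✓
(deploy, retro): deploy overlaps retro ✓
(lunch, deploy): lunch overlaps deploy ✓
(lunch, planning): lunch overlaps planning ✓
(lunch, retro): lunch overlaps retro ✓
(onboarding, deploy): onboarding overlaps deploy ✓
(planning, demo): planning overlaps demo ✓
(planning, retro): planning overlaps retro ✓
Count: 10.

10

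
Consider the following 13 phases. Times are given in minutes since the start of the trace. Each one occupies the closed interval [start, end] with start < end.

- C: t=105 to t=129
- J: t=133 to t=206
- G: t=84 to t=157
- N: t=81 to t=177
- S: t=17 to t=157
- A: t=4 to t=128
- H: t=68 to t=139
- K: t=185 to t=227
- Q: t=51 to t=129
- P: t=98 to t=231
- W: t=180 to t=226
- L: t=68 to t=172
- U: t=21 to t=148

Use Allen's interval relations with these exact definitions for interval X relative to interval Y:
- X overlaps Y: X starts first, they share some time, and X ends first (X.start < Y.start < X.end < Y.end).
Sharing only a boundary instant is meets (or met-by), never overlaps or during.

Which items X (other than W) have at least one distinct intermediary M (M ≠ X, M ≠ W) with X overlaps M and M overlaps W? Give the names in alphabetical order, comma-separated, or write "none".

Target W = [t=180, t=226].
Intermediaries M with M overlaps W: J.
Via J — items with X overlaps J: G, H, L, N, S, U.
Union: G, H, L, N, S, U.

G, H, L, N, S, U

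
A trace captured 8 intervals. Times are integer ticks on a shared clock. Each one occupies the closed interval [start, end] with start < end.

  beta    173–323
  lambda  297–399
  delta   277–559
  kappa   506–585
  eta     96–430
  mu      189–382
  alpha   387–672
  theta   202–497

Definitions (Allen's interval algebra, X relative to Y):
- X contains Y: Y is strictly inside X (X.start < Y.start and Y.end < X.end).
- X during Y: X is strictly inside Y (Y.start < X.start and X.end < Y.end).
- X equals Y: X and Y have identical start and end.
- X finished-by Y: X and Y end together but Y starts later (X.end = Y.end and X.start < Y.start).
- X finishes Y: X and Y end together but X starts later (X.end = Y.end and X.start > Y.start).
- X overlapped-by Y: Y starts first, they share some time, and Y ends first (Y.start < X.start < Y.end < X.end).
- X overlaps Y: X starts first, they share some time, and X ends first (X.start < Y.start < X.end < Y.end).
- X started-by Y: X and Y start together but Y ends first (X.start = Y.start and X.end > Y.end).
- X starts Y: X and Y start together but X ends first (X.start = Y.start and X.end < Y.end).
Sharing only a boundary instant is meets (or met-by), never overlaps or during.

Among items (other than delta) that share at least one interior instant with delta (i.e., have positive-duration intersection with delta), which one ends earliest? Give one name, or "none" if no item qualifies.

Target delta = [277, 559].
alpha [387, 672] → overlapped-by → candidate.
beta [173, 323] → overlaps → candidate.
eta [96, 430] → overlaps → candidate.
kappa [506, 585] → overlapped-by → candidate.
lambda [297, 399] → during → candidate.
mu [189, 382] → overlaps → candidate.
theta [202, 497] → overlaps → candidate.
Among candidates, earliest end is 323 → beta.

beta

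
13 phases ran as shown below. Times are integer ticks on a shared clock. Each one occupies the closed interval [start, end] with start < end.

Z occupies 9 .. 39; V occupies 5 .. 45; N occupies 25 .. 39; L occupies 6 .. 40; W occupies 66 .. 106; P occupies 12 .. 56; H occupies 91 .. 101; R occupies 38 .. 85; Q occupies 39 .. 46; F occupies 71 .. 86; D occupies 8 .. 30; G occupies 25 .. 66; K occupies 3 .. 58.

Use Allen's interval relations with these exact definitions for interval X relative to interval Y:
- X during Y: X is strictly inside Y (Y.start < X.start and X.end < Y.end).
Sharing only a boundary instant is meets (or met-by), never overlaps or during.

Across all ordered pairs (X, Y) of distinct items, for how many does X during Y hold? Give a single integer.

20

Checking all 156 ordered pairs for relation 'during'; matching pairs in alphabetical order:
(D, K): D during K ✓
(D, L): D during L ✓
(D, V): D during V ✓
(F, W): F during W ✓
(H, W): H during W ✓
(L, K): L during K ✓
(L, V): L during V ✓
(N, K): N during K ✓
(N, L): N during L ✓
(N, P): N during P ✓
(N, V): N during V ✓
(P, K): P during K ✓
(Q, G): Q during G ✓
(Q, K): Q during K ✓
(Q, P): Q during P ✓
(Q, R): Q during R ✓
(V, K): V during K ✓
(Z, K): Z during K ✓
(Z, L): Z during L ✓
(Z, V): Z during V ✓
Count: 20.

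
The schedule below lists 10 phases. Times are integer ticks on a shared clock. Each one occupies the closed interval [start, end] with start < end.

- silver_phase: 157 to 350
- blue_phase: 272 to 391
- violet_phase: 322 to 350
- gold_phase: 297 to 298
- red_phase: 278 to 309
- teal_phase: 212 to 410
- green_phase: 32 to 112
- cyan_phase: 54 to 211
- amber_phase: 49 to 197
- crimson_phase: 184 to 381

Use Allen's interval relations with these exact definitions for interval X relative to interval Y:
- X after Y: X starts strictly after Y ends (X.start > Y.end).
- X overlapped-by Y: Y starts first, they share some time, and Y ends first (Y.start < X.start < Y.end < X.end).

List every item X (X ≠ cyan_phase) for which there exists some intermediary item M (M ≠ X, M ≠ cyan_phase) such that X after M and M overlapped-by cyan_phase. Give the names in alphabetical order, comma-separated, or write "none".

none

Target cyan_phase = [54, 211].
Intermediaries M with M overlapped-by cyan_phase: crimson_phase, silver_phase.
Via crimson_phase — items with X after crimson_phase: none.
Via silver_phase — items with X after silver_phase: none.
Union: none.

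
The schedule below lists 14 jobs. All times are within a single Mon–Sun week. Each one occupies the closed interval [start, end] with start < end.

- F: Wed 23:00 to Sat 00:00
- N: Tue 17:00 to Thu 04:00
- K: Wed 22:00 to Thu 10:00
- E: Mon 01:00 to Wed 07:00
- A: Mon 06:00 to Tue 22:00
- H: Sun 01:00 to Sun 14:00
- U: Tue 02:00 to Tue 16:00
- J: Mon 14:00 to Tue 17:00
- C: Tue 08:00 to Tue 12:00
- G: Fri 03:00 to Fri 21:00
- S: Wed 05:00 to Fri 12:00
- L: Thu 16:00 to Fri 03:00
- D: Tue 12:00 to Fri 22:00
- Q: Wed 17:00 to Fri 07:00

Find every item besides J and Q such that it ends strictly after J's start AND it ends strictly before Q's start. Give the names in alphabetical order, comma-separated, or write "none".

A, C, E, U

Conditions: its end is strictly after J's start (X.end > Mon 14:00) AND its end is strictly before Q's start (X.end < Wed 17:00).
A: end Tue 22:00 > Mon 14:00? ✓; end Tue 22:00 < Wed 17:00? ✓ → yes.
C: end Tue 12:00 > Mon 14:00? ✓; end Tue 12:00 < Wed 17:00? ✓ → yes.
D: end Fri 22:00 > Mon 14:00? ✓; end Fri 22:00 < Wed 17:00? ✗ → no.
E: end Wed 07:00 > Mon 14:00? ✓; end Wed 07:00 < Wed 17:00? ✓ → yes.
F: end Sat 00:00 > Mon 14:00? ✓; end Sat 00:00 < Wed 17:00? ✗ → no.
G: end Fri 21:00 > Mon 14:00? ✓; end Fri 21:00 < Wed 17:00? ✗ → no.
H: end Sun 14:00 > Mon 14:00? ✓; end Sun 14:00 < Wed 17:00? ✗ → no.
K: end Thu 10:00 > Mon 14:00? ✓; end Thu 10:00 < Wed 17:00? ✗ → no.
L: end Fri 03:00 > Mon 14:00? ✓; end Fri 03:00 < Wed 17:00? ✗ → no.
N: end Thu 04:00 > Mon 14:00? ✓; end Thu 04:00 < Wed 17:00? ✗ → no.
S: end Fri 12:00 > Mon 14:00? ✓; end Fri 12:00 < Wed 17:00? ✗ → no.
U: end Tue 16:00 > Mon 14:00? ✓; end Tue 16:00 < Wed 17:00? ✓ → yes.
Result: A, C, E, U.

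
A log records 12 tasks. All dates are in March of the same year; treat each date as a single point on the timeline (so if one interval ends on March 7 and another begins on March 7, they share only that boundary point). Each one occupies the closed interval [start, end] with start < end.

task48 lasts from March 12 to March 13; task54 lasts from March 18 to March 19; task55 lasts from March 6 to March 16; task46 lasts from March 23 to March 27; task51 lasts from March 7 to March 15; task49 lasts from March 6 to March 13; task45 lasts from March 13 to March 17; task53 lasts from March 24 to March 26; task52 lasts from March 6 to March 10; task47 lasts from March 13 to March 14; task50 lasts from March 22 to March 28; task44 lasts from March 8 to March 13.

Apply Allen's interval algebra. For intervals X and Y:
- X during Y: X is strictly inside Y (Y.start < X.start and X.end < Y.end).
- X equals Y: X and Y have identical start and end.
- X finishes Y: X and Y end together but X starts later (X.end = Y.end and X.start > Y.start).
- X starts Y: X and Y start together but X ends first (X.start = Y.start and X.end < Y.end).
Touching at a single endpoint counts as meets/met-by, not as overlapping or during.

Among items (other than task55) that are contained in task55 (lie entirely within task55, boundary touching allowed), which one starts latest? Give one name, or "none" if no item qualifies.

Target task55 = [March 6, March 16].
task44 [March 8, March 13] → during → candidate.
task45 [March 13, March 17] → overlapped-by → excluded.
task46 [March 23, March 27] → after → excluded.
task47 [March 13, March 14] → during → candidate.
task48 [March 12, March 13] → during → candidate.
task49 [March 6, March 13] → starts → candidate.
task50 [March 22, March 28] → after → excluded.
task51 [March 7, March 15] → during → candidate.
task52 [March 6, March 10] → starts → candidate.
task53 [March 24, March 26] → after → excluded.
task54 [March 18, March 19] → after → excluded.
Among candidates, latest start is March 13 → task47.

task47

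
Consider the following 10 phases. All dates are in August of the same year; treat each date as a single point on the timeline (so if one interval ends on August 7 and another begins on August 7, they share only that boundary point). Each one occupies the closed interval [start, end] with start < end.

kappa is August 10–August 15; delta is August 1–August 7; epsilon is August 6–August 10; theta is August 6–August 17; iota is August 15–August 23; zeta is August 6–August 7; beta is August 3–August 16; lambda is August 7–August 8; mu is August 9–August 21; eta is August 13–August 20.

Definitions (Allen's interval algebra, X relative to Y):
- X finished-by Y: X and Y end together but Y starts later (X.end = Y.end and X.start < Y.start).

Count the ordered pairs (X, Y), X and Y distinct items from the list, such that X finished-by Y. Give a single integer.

1

Checking all 90 ordered pairs for relation 'finished-by'; matching pairs in alphabetical order:
(delta, zeta): delta finished-by zeta ✓
Count: 1.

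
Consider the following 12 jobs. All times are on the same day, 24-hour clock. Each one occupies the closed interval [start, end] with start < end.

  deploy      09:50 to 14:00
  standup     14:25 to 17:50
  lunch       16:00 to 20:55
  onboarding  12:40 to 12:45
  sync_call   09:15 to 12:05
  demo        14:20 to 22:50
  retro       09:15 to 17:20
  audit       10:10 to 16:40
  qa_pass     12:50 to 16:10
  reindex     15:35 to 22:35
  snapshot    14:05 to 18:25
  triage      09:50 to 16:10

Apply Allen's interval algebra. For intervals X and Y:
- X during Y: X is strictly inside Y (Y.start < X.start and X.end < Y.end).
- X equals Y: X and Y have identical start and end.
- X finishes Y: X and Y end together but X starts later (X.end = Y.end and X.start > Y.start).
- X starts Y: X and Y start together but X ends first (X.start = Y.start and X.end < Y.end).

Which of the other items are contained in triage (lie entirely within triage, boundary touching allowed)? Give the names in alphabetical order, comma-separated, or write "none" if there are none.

Target triage = [09:50, 16:10].
audit [10:10, 16:40] → overlapped-by → no.
demo [14:20, 22:50] → overlapped-by → no.
deploy [09:50, 14:00] → starts → yes.
lunch [16:00, 20:55] → overlapped-by → no.
onboarding [12:40, 12:45] → during → yes.
qa_pass [12:50, 16:10] → finishes → yes.
reindex [15:35, 22:35] → overlapped-by → no.
retro [09:15, 17:20] → contains → no.
snapshot [14:05, 18:25] → overlapped-by → no.
standup [14:25, 17:50] → overlapped-by → no.
sync_call [09:15, 12:05] → overlaps → no.
Result: deploy, onboarding, qa_pass.

deploy, onboarding, qa_pass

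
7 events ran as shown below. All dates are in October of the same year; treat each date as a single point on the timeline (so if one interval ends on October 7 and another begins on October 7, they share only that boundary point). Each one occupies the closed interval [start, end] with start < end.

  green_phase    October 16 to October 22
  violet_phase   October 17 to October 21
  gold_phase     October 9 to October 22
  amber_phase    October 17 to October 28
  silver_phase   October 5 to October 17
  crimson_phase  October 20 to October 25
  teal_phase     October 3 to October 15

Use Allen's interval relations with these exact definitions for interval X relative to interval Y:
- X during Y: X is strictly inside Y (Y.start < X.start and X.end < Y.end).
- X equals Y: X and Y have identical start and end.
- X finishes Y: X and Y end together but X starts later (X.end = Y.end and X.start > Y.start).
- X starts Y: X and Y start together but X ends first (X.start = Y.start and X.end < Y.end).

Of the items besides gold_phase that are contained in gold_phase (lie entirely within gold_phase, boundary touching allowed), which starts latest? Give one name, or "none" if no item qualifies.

violet_phase

Target gold_phase = [October 9, October 22].
amber_phase [October 17, October 28] → overlapped-by → excluded.
crimson_phase [October 20, October 25] → overlapped-by → excluded.
green_phase [October 16, October 22] → finishes → candidate.
silver_phase [October 5, October 17] → overlaps → excluded.
teal_phase [October 3, October 15] → overlaps → excluded.
violet_phase [October 17, October 21] → during → candidate.
Among candidates, latest start is October 17 → violet_phase.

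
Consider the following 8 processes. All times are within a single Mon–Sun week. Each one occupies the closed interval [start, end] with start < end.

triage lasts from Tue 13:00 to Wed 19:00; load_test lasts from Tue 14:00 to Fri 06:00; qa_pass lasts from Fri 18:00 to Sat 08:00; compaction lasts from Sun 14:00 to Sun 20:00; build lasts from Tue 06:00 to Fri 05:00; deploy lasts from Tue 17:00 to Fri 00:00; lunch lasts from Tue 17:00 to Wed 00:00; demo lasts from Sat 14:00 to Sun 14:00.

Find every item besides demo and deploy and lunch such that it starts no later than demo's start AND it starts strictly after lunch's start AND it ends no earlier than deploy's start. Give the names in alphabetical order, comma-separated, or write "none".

Conditions: its start is no later than demo's start (X.start <= Sat 14:00) AND its start is strictly after lunch's start (X.start > Tue 17:00) AND its end is no earlier than deploy's start (X.end >= Tue 17:00).
build: start Tue 06:00 <= Sat 14:00? ✓; start Tue 06:00 > Tue 17:00? ✗; end Fri 05:00 >= Tue 17:00? ✓ → no.
compaction: start Sun 14:00 <= Sat 14:00? ✗; start Sun 14:00 > Tue 17:00? ✓; end Sun 20:00 >= Tue 17:00? ✓ → no.
load_test: start Tue 14:00 <= Sat 14:00? ✓; start Tue 14:00 > Tue 17:00? ✗; end Fri 06:00 >= Tue 17:00? ✓ → no.
qa_pass: start Fri 18:00 <= Sat 14:00? ✓; start Fri 18:00 > Tue 17:00? ✓; end Sat 08:00 >= Tue 17:00? ✓ → yes.
triage: start Tue 13:00 <= Sat 14:00? ✓; start Tue 13:00 > Tue 17:00? ✗; end Wed 19:00 >= Tue 17:00? ✓ → no.
Result: qa_pass.

qa_pass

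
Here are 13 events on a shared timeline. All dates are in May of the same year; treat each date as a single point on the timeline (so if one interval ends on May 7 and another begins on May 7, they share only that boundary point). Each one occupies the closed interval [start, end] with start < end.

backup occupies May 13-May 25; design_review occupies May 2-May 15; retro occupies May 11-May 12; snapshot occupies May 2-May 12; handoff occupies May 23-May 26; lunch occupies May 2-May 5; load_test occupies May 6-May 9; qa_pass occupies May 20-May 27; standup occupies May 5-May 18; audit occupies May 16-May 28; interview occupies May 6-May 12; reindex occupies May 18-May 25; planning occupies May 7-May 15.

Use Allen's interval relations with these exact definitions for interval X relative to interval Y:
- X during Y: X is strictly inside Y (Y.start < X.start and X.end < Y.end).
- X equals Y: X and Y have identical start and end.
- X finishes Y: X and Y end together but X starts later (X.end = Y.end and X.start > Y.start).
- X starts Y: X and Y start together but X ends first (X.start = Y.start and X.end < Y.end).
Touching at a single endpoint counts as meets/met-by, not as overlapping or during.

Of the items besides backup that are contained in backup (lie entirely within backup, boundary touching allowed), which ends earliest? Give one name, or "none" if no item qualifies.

Target backup = [May 13, May 25].
audit [May 16, May 28] → overlapped-by → excluded.
design_review [May 2, May 15] → overlaps → excluded.
handoff [May 23, May 26] → overlapped-by → excluded.
interview [May 6, May 12] → before → excluded.
load_test [May 6, May 9] → before → excluded.
lunch [May 2, May 5] → before → excluded.
planning [May 7, May 15] → overlaps → excluded.
qa_pass [May 20, May 27] → overlapped-by → excluded.
reindex [May 18, May 25] → finishes → candidate.
retro [May 11, May 12] → before → excluded.
snapshot [May 2, May 12] → before → excluded.
standup [May 5, May 18] → overlaps → excluded.
Among candidates, earliest end is May 25 → reindex.

reindex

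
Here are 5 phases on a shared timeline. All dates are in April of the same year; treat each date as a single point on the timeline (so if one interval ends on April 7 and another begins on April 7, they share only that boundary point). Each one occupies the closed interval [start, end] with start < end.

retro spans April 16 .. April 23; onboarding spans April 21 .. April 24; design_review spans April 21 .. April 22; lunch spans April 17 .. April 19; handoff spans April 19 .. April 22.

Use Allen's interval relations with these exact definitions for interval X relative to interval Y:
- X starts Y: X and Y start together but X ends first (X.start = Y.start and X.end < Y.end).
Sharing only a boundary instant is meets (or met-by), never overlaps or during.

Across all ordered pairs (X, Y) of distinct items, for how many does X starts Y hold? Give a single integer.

1

Checking all 20 ordered pairs for relation 'starts'; matching pairs in alphabetical order:
(design_review, onboarding): design_review starts onboarding ✓
Count: 1.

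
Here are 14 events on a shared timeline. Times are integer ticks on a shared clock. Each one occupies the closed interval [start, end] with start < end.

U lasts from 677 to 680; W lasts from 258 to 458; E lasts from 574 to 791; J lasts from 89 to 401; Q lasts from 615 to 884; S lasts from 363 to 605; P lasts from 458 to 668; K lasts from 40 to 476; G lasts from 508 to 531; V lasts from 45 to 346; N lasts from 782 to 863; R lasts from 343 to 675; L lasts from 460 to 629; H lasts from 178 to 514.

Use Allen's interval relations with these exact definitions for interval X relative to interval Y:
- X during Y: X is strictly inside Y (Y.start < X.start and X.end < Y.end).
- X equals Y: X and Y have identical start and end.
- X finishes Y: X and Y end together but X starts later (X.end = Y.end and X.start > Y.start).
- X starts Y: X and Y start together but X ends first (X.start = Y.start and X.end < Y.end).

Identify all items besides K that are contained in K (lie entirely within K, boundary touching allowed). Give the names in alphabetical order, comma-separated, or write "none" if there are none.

J, V, W

Target K = [40, 476].
E [574, 791] → after → no.
G [508, 531] → after → no.
H [178, 514] → overlapped-by → no.
J [89, 401] → during → yes.
L [460, 629] → overlapped-by → no.
N [782, 863] → after → no.
P [458, 668] → overlapped-by → no.
Q [615, 884] → after → no.
R [343, 675] → overlapped-by → no.
S [363, 605] → overlapped-by → no.
U [677, 680] → after → no.
V [45, 346] → during → yes.
W [258, 458] → during → yes.
Result: J, V, W.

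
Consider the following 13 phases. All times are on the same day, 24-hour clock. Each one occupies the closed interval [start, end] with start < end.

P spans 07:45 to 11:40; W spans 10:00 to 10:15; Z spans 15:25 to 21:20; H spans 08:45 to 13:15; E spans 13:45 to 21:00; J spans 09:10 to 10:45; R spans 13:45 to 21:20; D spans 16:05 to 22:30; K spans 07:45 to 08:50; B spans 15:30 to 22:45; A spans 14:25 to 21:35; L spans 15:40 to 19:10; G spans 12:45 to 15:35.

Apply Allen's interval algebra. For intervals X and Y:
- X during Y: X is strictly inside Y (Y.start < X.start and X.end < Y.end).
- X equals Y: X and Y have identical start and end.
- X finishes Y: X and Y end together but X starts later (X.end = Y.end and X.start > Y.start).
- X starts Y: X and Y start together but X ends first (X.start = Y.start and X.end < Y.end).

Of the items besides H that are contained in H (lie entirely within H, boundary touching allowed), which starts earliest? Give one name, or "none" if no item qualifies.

Target H = [08:45, 13:15].
A [14:25, 21:35] → after → excluded.
B [15:30, 22:45] → after → excluded.
D [16:05, 22:30] → after → excluded.
E [13:45, 21:00] → after → excluded.
G [12:45, 15:35] → overlapped-by → excluded.
J [09:10, 10:45] → during → candidate.
K [07:45, 08:50] → overlaps → excluded.
L [15:40, 19:10] → after → excluded.
P [07:45, 11:40] → overlaps → excluded.
R [13:45, 21:20] → after → excluded.
W [10:00, 10:15] → during → candidate.
Z [15:25, 21:20] → after → excluded.
Among candidates, earliest start is 09:10 → J.

J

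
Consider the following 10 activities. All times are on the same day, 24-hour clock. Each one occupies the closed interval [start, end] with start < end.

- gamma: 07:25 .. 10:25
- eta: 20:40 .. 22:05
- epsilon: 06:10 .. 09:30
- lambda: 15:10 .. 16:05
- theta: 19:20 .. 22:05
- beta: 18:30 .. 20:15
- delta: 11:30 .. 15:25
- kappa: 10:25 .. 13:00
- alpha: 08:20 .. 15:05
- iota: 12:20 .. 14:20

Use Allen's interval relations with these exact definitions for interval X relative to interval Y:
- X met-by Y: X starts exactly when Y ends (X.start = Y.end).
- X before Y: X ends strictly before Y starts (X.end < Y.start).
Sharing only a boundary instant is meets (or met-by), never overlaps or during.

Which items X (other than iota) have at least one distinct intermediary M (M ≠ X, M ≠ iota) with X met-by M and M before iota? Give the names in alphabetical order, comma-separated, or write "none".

kappa

Target iota = [12:20, 14:20].
Intermediaries M with M before iota: epsilon, gamma.
Via epsilon — items with X met-by epsilon: none.
Via gamma — items with X met-by gamma: kappa.
Union: kappa.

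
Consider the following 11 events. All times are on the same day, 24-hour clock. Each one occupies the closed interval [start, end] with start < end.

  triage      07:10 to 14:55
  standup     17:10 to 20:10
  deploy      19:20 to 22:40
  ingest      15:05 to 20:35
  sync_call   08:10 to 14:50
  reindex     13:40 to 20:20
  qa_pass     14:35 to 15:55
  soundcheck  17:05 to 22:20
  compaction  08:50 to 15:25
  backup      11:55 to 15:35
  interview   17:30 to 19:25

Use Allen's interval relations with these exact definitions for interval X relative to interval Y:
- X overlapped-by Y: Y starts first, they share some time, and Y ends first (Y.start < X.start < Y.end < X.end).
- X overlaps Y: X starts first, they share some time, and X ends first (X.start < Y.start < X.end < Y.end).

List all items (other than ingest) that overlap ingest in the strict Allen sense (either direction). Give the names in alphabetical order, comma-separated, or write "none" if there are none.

Target ingest = [15:05, 20:35].
backup [11:55, 15:35] → overlaps → yes.
compaction [08:50, 15:25] → overlaps → yes.
deploy [19:20, 22:40] → overlapped-by → yes.
interview [17:30, 19:25] → during → no.
qa_pass [14:35, 15:55] → overlaps → yes.
reindex [13:40, 20:20] → overlaps → yes.
soundcheck [17:05, 22:20] → overlapped-by → yes.
standup [17:10, 20:10] → during → no.
sync_call [08:10, 14:50] → before → no.
triage [07:10, 14:55] → before → no.
Result: backup, compaction, deploy, qa_pass, reindex, soundcheck.

backup, compaction, deploy, qa_pass, reindex, soundcheck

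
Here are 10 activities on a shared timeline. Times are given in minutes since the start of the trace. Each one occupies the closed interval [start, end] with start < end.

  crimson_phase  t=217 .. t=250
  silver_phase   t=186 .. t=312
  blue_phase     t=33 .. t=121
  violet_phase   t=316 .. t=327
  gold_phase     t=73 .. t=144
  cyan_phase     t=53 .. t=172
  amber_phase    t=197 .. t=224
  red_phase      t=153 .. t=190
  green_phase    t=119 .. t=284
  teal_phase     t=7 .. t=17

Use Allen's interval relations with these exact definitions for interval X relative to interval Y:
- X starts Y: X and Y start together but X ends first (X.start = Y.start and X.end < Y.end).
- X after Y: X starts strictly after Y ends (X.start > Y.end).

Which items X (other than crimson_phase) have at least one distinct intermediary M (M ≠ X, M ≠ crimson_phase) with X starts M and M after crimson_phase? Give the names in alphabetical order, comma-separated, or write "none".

none

Target crimson_phase = [t=217, t=250].
Intermediaries M with M after crimson_phase: violet_phase.
Via violet_phase — items with X starts violet_phase: none.
Union: none.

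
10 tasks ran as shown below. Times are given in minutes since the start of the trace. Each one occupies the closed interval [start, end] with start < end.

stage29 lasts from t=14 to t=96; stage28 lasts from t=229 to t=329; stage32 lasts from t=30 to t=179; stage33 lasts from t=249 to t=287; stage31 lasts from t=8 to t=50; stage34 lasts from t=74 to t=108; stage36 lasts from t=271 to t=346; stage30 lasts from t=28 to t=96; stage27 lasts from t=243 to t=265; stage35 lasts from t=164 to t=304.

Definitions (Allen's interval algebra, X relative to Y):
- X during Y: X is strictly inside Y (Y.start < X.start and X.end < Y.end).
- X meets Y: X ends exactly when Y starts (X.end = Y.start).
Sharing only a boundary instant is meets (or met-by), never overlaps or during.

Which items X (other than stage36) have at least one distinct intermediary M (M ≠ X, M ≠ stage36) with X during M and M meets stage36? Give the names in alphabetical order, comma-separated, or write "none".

none

Target stage36 = [t=271, t=346].
Intermediaries M with M meets stage36: none.
Union: none.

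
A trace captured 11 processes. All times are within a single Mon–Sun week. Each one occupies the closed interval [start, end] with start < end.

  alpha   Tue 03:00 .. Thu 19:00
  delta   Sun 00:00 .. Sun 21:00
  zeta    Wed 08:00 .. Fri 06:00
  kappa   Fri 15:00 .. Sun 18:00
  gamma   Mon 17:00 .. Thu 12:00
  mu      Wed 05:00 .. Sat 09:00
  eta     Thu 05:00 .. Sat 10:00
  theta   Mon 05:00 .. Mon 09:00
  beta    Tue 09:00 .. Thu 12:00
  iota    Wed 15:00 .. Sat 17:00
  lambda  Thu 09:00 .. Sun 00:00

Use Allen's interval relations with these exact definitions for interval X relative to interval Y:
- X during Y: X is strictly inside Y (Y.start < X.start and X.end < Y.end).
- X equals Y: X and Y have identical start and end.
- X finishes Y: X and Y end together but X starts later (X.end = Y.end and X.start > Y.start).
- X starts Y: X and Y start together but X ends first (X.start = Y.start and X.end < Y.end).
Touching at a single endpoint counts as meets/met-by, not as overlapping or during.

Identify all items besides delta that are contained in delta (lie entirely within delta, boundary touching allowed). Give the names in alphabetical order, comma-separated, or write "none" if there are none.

Target delta = [Sun 00:00, Sun 21:00].
alpha [Tue 03:00, Thu 19:00] → before → no.
beta [Tue 09:00, Thu 12:00] → before → no.
eta [Thu 05:00, Sat 10:00] → before → no.
gamma [Mon 17:00, Thu 12:00] → before → no.
iota [Wed 15:00, Sat 17:00] → before → no.
kappa [Fri 15:00, Sun 18:00] → overlaps → no.
lambda [Thu 09:00, Sun 00:00] → meets → no.
mu [Wed 05:00, Sat 09:00] → before → no.
theta [Mon 05:00, Mon 09:00] → before → no.
zeta [Wed 08:00, Fri 06:00] → before → no.
Result: none.

none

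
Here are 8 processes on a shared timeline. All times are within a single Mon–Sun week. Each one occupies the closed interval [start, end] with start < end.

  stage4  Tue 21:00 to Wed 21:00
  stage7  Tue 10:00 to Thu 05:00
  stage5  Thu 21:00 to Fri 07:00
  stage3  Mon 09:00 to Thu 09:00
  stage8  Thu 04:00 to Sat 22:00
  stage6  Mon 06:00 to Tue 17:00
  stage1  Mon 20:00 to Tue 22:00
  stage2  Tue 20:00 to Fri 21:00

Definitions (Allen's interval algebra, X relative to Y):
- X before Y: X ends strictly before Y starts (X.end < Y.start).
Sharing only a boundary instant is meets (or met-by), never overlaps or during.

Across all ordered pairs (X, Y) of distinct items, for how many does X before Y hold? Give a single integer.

10

Checking all 56 ordered pairs for relation 'before'; matching pairs in alphabetical order:
(stage1, stage5): stage1 before stage5 ✓
(stage1, stage8): stage1 before stage8 ✓
(stage3, stage5): stage3 before stage5 ✓
(stage4, stage5): stage4 before stage5 ✓
(stage4, stage8): stage4 before stage8 ✓
(stage6, stage2): stage6 before stage2 ✓
(stage6, stage4): stage6 before stage4 ✓
(stage6, stage5): stage6 before stage5 ✓
(stage6, stage8): stage6 before stage8 ✓
(stage7, stage5): stage7 before stage5 ✓
Count: 10.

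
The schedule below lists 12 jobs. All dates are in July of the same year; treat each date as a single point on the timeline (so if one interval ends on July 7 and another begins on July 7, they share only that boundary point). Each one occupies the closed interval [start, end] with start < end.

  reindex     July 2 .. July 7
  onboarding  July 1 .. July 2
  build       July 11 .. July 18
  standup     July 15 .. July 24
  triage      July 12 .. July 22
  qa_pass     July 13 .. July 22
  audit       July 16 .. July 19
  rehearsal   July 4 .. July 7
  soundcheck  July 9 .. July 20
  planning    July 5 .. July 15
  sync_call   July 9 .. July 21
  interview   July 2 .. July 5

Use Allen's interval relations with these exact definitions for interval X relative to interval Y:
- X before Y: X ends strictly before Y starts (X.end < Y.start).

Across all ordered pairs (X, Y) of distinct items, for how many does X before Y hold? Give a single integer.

Checking all 132 ordered pairs for relation 'before'; matching pairs in alphabetical order:
(interview, audit): interview before audit ✓
(interview, build): interview before build ✓
(interview, qa_pass): interview before qa_pass ✓
(interview, soundcheck): interview before soundcheck ✓
(interview, standup): interview before standup ✓
(interview, sync_call): interview before sync_call ✓
(interview, triage): interview before triage ✓
(onboarding, audit): onboarding before audit ✓
(onboarding, build): onboarding before build ✓
(onboarding, planning): onboarding before planning ✓
(onboarding, qa_pass): onboarding before qa_pass ✓
(onboarding, rehearsal): onboarding before rehearsal ✓
(onboarding, soundcheck): onboarding before soundcheck ✓
(onboarding, standup): onboarding before standup ✓
(onboarding, sync_call): onboarding before sync_call ✓
(onboarding, triage): onboarding before triage ✓
(planning, audit): planning before audit ✓
(rehearsal, audit): rehearsal before audit ✓
(rehearsal, build): rehearsal before build ✓
(rehearsal, qa_pass): rehearsal before qa_pass ✓
(rehearsal, soundcheck): rehearsal before soundcheck ✓
(rehearsal, standup): rehearsal before standup ✓
(rehearsal, sync_call): rehearsal before sync_call ✓
(rehearsal, triage): rehearsal before triage ✓
... plus 7 further pairs not listed.
Count: 31.

31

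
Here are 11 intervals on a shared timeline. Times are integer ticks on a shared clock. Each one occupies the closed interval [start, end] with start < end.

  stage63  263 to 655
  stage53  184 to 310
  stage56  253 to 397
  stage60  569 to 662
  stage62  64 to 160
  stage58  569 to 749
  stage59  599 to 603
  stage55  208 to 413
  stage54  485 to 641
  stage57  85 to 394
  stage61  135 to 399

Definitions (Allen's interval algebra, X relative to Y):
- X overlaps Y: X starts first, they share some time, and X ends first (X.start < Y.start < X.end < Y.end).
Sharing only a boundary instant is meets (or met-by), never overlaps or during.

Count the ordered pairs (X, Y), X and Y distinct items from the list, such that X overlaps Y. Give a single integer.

17

Checking all 110 ordered pairs for relation 'overlaps'; matching pairs in alphabetical order:
(stage53, stage55): stage53 overlaps stage55 ✓
(stage53, stage56): stage53 overlaps stage56 ✓
(stage53, stage63): stage53 overlaps stage63 ✓
(stage54, stage58): stage54 overlaps stage58 ✓
(stage54, stage60): stage54 overlaps stage60 ✓
(stage55, stage63): stage55 overlaps stage63 ✓
(stage56, stage63): stage56 overlaps stage63 ✓
(stage57, stage55): stage57 overlaps stage55 ✓
(stage57, stage56): stage57 overlaps stage56 ✓
(stage57, stage61): stage57 overlaps stage61 ✓
(stage57, stage63): stage57 overlaps stage63 ✓
(stage61, stage55): stage61 overlaps stage55 ✓
(stage61, stage63): stage61 overlaps stage63 ✓
(stage62, stage57): stage62 overlaps stage57 ✓
(stage62, stage61): stage62 overlaps stage61 ✓
(stage63, stage58): stage63 overlaps stage58 ✓
(stage63, stage60): stage63 overlaps stage60 ✓
Count: 17.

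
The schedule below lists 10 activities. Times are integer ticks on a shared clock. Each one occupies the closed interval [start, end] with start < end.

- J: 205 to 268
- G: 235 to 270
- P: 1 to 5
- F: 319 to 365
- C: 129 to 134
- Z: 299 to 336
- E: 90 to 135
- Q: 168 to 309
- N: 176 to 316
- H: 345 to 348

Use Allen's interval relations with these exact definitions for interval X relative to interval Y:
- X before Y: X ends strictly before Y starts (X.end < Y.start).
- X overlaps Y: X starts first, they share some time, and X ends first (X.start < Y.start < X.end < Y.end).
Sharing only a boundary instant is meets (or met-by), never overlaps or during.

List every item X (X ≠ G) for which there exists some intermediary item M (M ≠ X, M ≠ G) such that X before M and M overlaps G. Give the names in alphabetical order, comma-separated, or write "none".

C, E, P

Target G = [235, 270].
Intermediaries M with M overlaps G: J.
Via J — items with X before J: C, E, P.
Union: C, E, P.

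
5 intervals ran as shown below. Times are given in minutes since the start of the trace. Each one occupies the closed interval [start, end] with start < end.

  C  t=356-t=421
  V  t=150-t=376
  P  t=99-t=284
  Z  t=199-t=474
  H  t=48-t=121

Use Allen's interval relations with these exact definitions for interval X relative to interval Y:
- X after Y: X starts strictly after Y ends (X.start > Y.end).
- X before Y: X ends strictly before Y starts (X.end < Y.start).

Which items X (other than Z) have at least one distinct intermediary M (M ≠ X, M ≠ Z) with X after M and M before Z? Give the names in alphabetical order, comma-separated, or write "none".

Target Z = [t=199, t=474].
Intermediaries M with M before Z: H.
Via H — items with X after H: C, V.
Union: C, V.

C, V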